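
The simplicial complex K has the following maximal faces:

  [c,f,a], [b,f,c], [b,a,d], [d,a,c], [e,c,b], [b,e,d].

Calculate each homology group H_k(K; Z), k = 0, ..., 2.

H_0 ≅ Z,  H_1 ≅ Z,  H_2 = 0.

K has 6 vertices, 12 edges, 6 triangles.
rank ∂_0 = 0, rank ∂_1 = 5 ⇒ b_0 = 6 − 0 − 5 = 1; all invariant factors of ∂_1 are 1 so no torsion. So H_0 ≅ Z.
rank ∂_1 = 5, rank ∂_2 = 6 ⇒ b_1 = 12 − 5 − 6 = 1; all invariant factors of ∂_2 are 1 so no torsion. So H_1 ≅ Z.
rank ∂_2 = 6, rank ∂_3 = 0 ⇒ b_2 = 6 − 6 − 0 = 0. So H_2 ≅ 0.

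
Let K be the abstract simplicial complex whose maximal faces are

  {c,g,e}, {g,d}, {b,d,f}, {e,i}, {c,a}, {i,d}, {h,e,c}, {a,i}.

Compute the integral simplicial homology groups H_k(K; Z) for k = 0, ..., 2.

Fix the vertex order a < b < c < d < e < f < g < h < i and write every simplex with vertices in increasing order. Then dim K = 2 and the simplices of K are:

  0-simplices (9): a, b, c, d, e, f, g, h, i
  1-simplices (13): ac, ai, bd, bf, ce, cg, ch, df, dg, di, eg, eh, ei
  2-simplices (3): bdf, ceg, ceh

Hence C_0 ≅ Z^9, C_1 ≅ Z^13, C_2 ≅ Z^3.

Boundary ∂_1: C_1 → C_0 maps an edge to its endpoints' difference, ∂[p,q] = q − p. For instance
  ∂bd = d − b.
The 9×13 boundary matrix has rank 8 and Smith normal form diag(1,1,1,1,1,1,1,1).

∂_2: C_2 → C_1 acts by ∂[p,q,r] = [q,r] − [p,r] + [p,q]. For instance
  ∂ceh = eh − ch + ce,
  ∂ceg = eg − cg + ce.
The resulting 13×3 matrix has rank 3, and its Smith normal form has invariant factors (1,1,1).

Now H_k = ker ∂_k / im ∂_{k+1}, so:

  H_0: rank C_0 − rank ∂_1 = 9 − 8 = 1, and the invariant factors of ∂_1 are all 1, so H_0 ≅ Z.
  H_1: rank ker ∂_1 − rank ∂_2 = (13 − 8) − 3 = 2, and the invariant factors of ∂_2 are all 1, so H_1 ≅ Z^2.
  H_2: rank ker ∂_2 − rank ∂_3 = (3 − 3) − 0 = 0, and there is no ∂_3, so H_2 ≅ 0.

H_0 = Z,  H_1 = Z^2,  H_2 = 0.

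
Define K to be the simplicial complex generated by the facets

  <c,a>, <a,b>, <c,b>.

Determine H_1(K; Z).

K has 3 vertices, 3 edges.
rank ∂_1 = 2, rank ∂_2 = 0 ⇒ b_1 = 3 − 2 − 0 = 1. So H_1 = Z.

H_1 ≅ Z.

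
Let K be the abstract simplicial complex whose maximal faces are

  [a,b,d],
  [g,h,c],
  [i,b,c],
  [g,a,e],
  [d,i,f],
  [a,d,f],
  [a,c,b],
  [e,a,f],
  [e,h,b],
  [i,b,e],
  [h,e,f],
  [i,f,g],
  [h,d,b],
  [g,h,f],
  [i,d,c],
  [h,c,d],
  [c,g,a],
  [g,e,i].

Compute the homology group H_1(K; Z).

Order the vertices as a < b < c < d < e < f < g < h < i. Listing each simplex with vertices in this order, K has dimension 2 with simplices:

  0-simplices (9): a, b, c, d, e, f, g, h, i
  1-simplices (27): ab, ac, ad, ae, af, ag, bc, bd, be, bh, bi, cd, cg, ch, ci, df, dh, di, ef, eg, eh, ei, fg, fh, fi, gh, gi
  2-simplices (18): abc, abd, acg, adf, aef, aeg, bci, bdh, beh, bei, cdh, cdi, cgh, dfi, efh, egi, fgh, fgi

giving chain groups C_0 ≅ Z^9, C_1 ≅ Z^27, C_2 ≅ Z^18.

Boundary ∂_1: C_1 → C_0 maps an edge to its endpoints' difference, ∂[p,q] = q − p. For instance
  ∂ab = b − a.
The resulting 9×27 matrix has rank 8, and its Smith normal form has invariant factors (1,1,1,1,1,1,1,1).

Boundary ∂_2: C_2 → C_1 sends each 2-simplex [p,q,r] to [q,r] − [p,r] + [p,q]. For instance
  ∂acg = cg − ag + ac,
  ∂bci = ci − bi + bc.
As a 27×18 matrix over Z this has rank 18, with invariant factors (1,1,1,1,1,1,1,1,1,1,1,1,1,1,1,1,1,2).

Now H_k = ker ∂_k / im ∂_{k+1}, so:

  H_1: rank ker ∂_1 − rank ∂_2 = (27 − 8) − 18 = 1, and ∂_2 has invariant factor 2 > 1, so H_1 ≅ Z ⊕ Z/2.

(K is a triangulation of the Klein bottle.)

H_1 ≅ Z ⊕ Z/2.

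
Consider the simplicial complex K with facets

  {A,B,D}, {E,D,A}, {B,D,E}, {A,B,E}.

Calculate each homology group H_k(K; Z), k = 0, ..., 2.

H_0 = Z,  H_1 = 0,  H_2 = Z.

Take the total order A < B < D < E on the vertex set. Then K (dimension 2) consists of the simplices:

  0-simplices (4): A, B, D, E
  1-simplices (6): AB, AD, AE, BD, BE, DE
  2-simplices (4): ABD, ABE, ADE, BDE

giving chain groups C_0 ≅ Z^4, C_1 ≅ Z^6, C_2 ≅ Z^4.

The boundary map ∂_1: C_1 → C_0 is given by ∂[p,q] = [q] − [p]. For instance
  ∂AE = E − A.
As a 4×6 matrix over Z this has rank 3, with invariant factors (1,1,1).

Boundary ∂_2: C_2 → C_1 acts by ∂[p,q,r] = [q,r] − [p,r] + [p,q]. For instance
  ∂ADE = DE − AE + AD,
  ∂ABE = BE − AE + AB.
As a 6×4 matrix over Z this has rank 3, with invariant factors (1,1,1).

Now H_k = ker ∂_k / im ∂_{k+1}, so:

  H_0: rank C_0 − rank ∂_1 = 4 − 3 = 1, and the invariant factors of ∂_1 are all 1, so H_0 ≅ Z.
  H_1: rank ker ∂_1 − rank ∂_2 = (6 − 3) − 3 = 0, and the invariant factors of ∂_2 are all 1, so H_1 ≅ 0.
  H_2: rank ker ∂_2 − rank ∂_3 = (4 − 3) − 0 = 1, and there is no ∂_3, so H_2 ≅ Z.

As a check, the Euler characteristic is 4 − 6 + 4 = 2, which agrees with 1 − 0 + 1 = 2.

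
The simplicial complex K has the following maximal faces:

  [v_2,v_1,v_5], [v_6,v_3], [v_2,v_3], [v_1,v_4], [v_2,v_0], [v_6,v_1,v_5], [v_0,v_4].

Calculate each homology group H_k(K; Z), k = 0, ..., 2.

H_0 ≅ Z,  H_1 ≅ Z^2,  H_2 = 0.

Order the vertices as v_0 < v_1 < v_2 < v_3 < v_4 < v_5 < v_6. Listing each simplex with vertices in this order, K has dimension 2 with simplices:

  0-simplices (7): [v_0], [v_1], [v_2], [v_3], [v_4], [v_5], [v_6]
  1-simplices (10): [v_0,v_2], [v_0,v_4], [v_1,v_2], [v_1,v_4], [v_1,v_5], [v_1,v_6], [v_2,v_3], [v_2,v_5], [v_3,v_6], [v_5,v_6]
  2-simplices (2): [v_1,v_2,v_5], [v_1,v_5,v_6]

giving chain groups C_0 ≅ Z^7, C_1 ≅ Z^10, C_2 ≅ Z^2.

The boundary map ∂_1: C_1 → C_0 is given by ∂[p,q] = [q] − [p].
The resulting 7×10 matrix has rank 6, and its Smith normal form has invariant factors (1,1,1,1,1,1).

∂_2: C_2 → C_1 acts by ∂[p,q,r] = [q,r] − [p,r] + [p,q]. For instance
  ∂[v_1,v_5,v_6] = [v_5,v_6] − [v_1,v_6] + [v_1,v_5],
  ∂[v_1,v_2,v_5] = [v_2,v_5] − [v_1,v_5] + [v_1,v_2].
This gives a 10×2 integer matrix of rank 2; reducing to Smith normal form yields diagonal entries (1,1).

Reading off H_k = ker ∂_k / im ∂_{k+1}:

  H_0: rank C_0 − rank ∂_1 = 7 − 6 = 1, and the invariant factors of ∂_1 are all 1, so H_0 ≅ Z.
  H_1: rank ker ∂_1 − rank ∂_2 = (10 − 6) − 2 = 2, and the invariant factors of ∂_2 are all 1, so H_1 ≅ Z^2.
  H_2: rank ker ∂_2 − rank ∂_3 = (2 − 2) − 0 = 0, and there is no ∂_3, so H_2 ≅ 0.

As a check, the Euler characteristic is 7 − 10 + 2 = -1, which agrees with 1 − 2 + 0 = -1.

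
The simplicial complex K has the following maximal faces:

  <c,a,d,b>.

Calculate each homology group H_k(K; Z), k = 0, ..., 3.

H_0 = Z,  H_1 = 0,  H_2 = 0,  H_3 = 0.

Take the total order a < b < c < d on the vertex set. Then K (dimension 3) consists of the simplices:

  0-simplices (4): a, b, c, d
  1-simplices (6): ab, ac, ad, bc, bd, cd
  2-simplices (4): abc, abd, acd, bcd
  3-simplices (1): abcd

Hence C_0 ≅ Z^4, C_1 ≅ Z^6, C_2 ≅ Z^4, C_3 ≅ Z^1.

∂_1: C_1 → C_0 maps an edge to its endpoints' difference, ∂[p,q] = q − p. For instance
  ∂bd = d − b.
The 4×6 boundary matrix has rank 3 and Smith normal form diag(1,1,1).

∂_2: C_2 → C_1 maps a triangle to the signed sum of its edges. For instance
  ∂acd = cd − ad + ac,
  ∂bcd = cd − bd + bc.
This gives a 6×4 integer matrix of rank 3; reducing to Smith normal form yields diagonal entries (1,1,1).

Boundary ∂_3: C_3 → C_2 sends each 3-simplex σ to the alternating sum Σ_i (−1)^i (σ with its i-th vertex removed). For instance
  ∂abcd = bcd − acd + abd − abc.
As a 4×1 matrix over Z this has rank 1, with invariant factors (1).

Now H_k = ker ∂_k / im ∂_{k+1}, so:

  H_0: rank C_0 − rank ∂_1 = 4 − 3 = 1, and the invariant factors of ∂_1 are all 1, so H_0 = Z.
  H_1: rank ker ∂_1 − rank ∂_2 = (6 − 3) − 3 = 0, and the invariant factors of ∂_2 are all 1, so H_1 = 0.
  H_2: rank ker ∂_2 − rank ∂_3 = (4 − 3) − 1 = 0, and the invariant factors of ∂_3 are all 1, so H_2 = 0.
  H_3: rank ker ∂_3 − rank ∂_4 = (1 − 1) − 0 = 0, and there is no ∂_4, so H_3 = 0.

As a check, the Euler characteristic is 4 − 6 + 4 − 1 = 1, which agrees with 1 − 0 + 0 − 0 = 1.
(K is a triangulation of the 3-simplex.)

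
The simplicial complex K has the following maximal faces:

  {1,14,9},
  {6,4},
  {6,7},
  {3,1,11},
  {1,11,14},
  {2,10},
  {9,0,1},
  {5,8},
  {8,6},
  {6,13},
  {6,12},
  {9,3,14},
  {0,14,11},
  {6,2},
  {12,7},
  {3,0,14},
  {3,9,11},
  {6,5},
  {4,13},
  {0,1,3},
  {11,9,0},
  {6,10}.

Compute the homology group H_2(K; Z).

We work with the vertex ordering 0 < 1 < 2 < 3 < 4 < 5 < 6 < 7 < 8 < 9 < 10 < 11 < 12 < 13 < 14. The simplices of K, each written with vertices in increasing order, are:

  0-simplices (15): [0], [1], [2], [3], [4], [5], [6], [7], [8], [9], [10], [11], [12], [13], [14]
  1-simplices (27): (27 of them)
  2-simplices (10): [0,1,3], [0,1,9], [0,3,14], [0,9,11], [0,11,14], [1,3,11], [1,9,14], [1,11,14], [3,9,11], [3,9,14]

Hence C_0 ≅ Z^15, C_1 ≅ Z^27, C_2 ≅ Z^10.

The boundary map ∂_1: C_1 → C_0 is given by ∂[p,q] = [q] − [p]. For instance
  ∂[6,12] = [12] − [6].
The resulting 15×27 matrix has rank 13, and its Smith normal form has invariant factors (1,1,1,1,1,1,1,1,1,1,1,1,1).

Boundary ∂_2: C_2 → C_1 sends each 2-simplex [p,q,r] to [q,r] − [p,r] + [p,q]. For instance
  ∂[0,9,11] = [9,11] − [0,11] + [0,9],
  ∂[1,3,11] = [3,11] − [1,11] + [1,3].
The resulting 27×10 matrix has rank 10, and its Smith normal form has invariant factors (1,1,1,1,1,1,1,1,1,2).

Now H_k = ker ∂_k / im ∂_{k+1}, so:

  H_2: rank ker ∂_2 − rank ∂_3 = (10 − 10) − 0 = 0, and there is no ∂_3, so H_2 ≅ 0.

(K is a triangulation of the disjoint union of a wedge of 4 circles and the real projective plane RP^2.)

H_2 = 0.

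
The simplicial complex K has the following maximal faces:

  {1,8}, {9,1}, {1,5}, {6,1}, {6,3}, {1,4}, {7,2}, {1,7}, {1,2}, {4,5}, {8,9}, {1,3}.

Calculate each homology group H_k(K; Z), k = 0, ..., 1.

Take the total order 1 < 2 < 3 < 4 < 5 < 6 < 7 < 8 < 9 on the vertex set. Then K (dimension 1) consists of the simplices:

  0-simplices (9): [1], [2], [3], [4], [5], [6], [7], [8], [9]
  1-simplices (12): [1,2], [1,3], [1,4], [1,5], [1,6], [1,7], [1,8], [1,9], [2,7], [3,6], [4,5], [8,9]

giving chain groups C_0 ≅ Z^9, C_1 ≅ Z^12.

∂_1: C_1 → C_0 is given by ∂[p,q] = [q] − [p]. For instance
  ∂[1,8] = [8] − [1].
The resulting 9×12 matrix has rank 8, and its Smith normal form has invariant factors (1,1,1,1,1,1,1,1).

Computing H_k = (kernel of ∂_k) / (image of ∂_{k+1}):

  H_0: rank C_0 − rank ∂_1 = 9 − 8 = 1, and the invariant factors of ∂_1 are all 1, so H_0 ≅ Z.
  H_1: rank ker ∂_1 − rank ∂_2 = (12 − 8) − 0 = 4, and there is no ∂_2, so H_1 ≅ Z^4.

(K is a triangulation of a wedge of 4 circles.)

H_0 = Z,  H_1 = Z^4.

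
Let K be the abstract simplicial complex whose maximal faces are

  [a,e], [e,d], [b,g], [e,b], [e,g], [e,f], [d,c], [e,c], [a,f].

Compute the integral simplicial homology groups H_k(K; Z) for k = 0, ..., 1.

H_0 = Z,  H_1 = Z^3.

K has 7 vertices, 9 edges.
rank ∂_0 = 0, rank ∂_1 = 6 ⇒ b_0 = 7 − 0 − 6 = 1; all invariant factors of ∂_1 are 1 so no torsion. So H_0 = Z.
rank ∂_1 = 6, rank ∂_2 = 0 ⇒ b_1 = 9 − 6 − 0 = 3. So H_1 = Z^3.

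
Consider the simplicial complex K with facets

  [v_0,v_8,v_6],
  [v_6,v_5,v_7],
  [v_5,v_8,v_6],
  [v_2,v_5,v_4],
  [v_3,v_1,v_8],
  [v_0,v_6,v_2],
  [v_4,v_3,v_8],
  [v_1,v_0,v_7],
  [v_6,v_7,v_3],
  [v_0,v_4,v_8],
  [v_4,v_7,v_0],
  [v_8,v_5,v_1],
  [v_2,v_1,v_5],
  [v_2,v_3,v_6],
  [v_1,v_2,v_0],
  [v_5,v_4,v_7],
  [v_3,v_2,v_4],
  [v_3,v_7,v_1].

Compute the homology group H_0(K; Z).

H_0 = Z.

We work with the vertex ordering v_0 < v_1 < v_2 < v_3 < v_4 < v_5 < v_6 < v_7 < v_8. The simplices of K, each written with vertices in increasing order, are:

  0-simplices (9): [v_0], [v_1], [v_2], [v_3], [v_4], [v_5], [v_6], [v_7], [v_8]
  1-simplices (27): (27 of them)
  2-simplices (18): (18 of them)

so the chain groups are C_0 ≅ Z^9, C_1 ≅ Z^27, C_2 ≅ Z^18.

The boundary map ∂_1: C_1 → C_0 is given by ∂[p,q] = [q] − [p].
This gives a 9×27 integer matrix of rank 8; reducing to Smith normal form yields diagonal entries (1,1,1,1,1,1,1,1).

Boundary ∂_2: C_2 → C_1 acts by ∂[p,q,r] = [q,r] − [p,r] + [p,q]. For instance
  ∂[v_0,v_4,v_8] = [v_4,v_8] − [v_0,v_8] + [v_0,v_4],
  ∂[v_2,v_3,v_6] = [v_3,v_6] − [v_2,v_6] + [v_2,v_3].
As a 27×18 matrix over Z this has rank 17, with invariant factors (1,1,1,1,1,1,1,1,1,1,1,1,1,1,1,1,1).

Now H_k = ker ∂_k / im ∂_{k+1}, so:

  H_0: rank C_0 − rank ∂_1 = 9 − 8 = 1, and the invariant factors of ∂_1 are all 1, so H_0 ≅ Z.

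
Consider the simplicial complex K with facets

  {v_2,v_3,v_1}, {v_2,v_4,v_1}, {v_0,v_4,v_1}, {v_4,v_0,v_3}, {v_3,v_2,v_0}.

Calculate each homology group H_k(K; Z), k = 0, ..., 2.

K has 5 vertices, 10 edges, 5 triangles.
rank ∂_0 = 0, rank ∂_1 = 4 ⇒ b_0 = 5 − 0 − 4 = 1; all invariant factors of ∂_1 are 1 so no torsion. So H_0 ≅ Z.
rank ∂_1 = 4, rank ∂_2 = 5 ⇒ b_1 = 10 − 4 − 5 = 1; all invariant factors of ∂_2 are 1 so no torsion. So H_1 ≅ Z.
rank ∂_2 = 5, rank ∂_3 = 0 ⇒ b_2 = 5 − 5 − 0 = 0. So H_2 ≅ 0.

H_0 ≅ Z,  H_1 ≅ Z,  H_2 = 0.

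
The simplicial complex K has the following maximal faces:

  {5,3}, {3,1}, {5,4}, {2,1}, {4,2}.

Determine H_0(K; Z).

H_0 = Z.

K has 5 vertices, 5 edges.
rank ∂_0 = 0, rank ∂_1 = 4 ⇒ b_0 = 5 − 0 − 4 = 1; all invariant factors of ∂_1 are 1 so no torsion. So H_0 = Z.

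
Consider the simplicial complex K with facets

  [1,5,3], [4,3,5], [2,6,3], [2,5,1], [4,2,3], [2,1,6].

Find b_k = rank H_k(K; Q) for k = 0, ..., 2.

We work with the vertex ordering 1 < 2 < 3 < 4 < 5 < 6. The simplices of K, each written with vertices in increasing order, are:

  0-simplices (6): [1], [2], [3], [4], [5], [6]
  1-simplices (12): [1,2], [1,3], [1,5], [1,6], [2,3], [2,4], [2,5], [2,6], [3,4], [3,5], [3,6], [4,5]
  2-simplices (6): [1,2,5], [1,2,6], [1,3,5], [2,3,4], [2,3,6], [3,4,5]

giving chain groups C_0 ≅ Z^6, C_1 ≅ Z^12, C_2 ≅ Z^6.

∂_1: C_1 → C_0 maps an edge to its endpoints' difference, ∂[p,q] = q − p. For instance
  ∂[1,6] = [6] − [1].
This gives a 6×12 integer matrix of rank 5; reducing to Smith normal form yields diagonal entries (1,1,1,1,1).

Boundary ∂_2: C_2 → C_1 sends each 2-simplex [p,q,r] to [q,r] − [p,r] + [p,q]. For instance
  ∂[2,3,4] = [3,4] − [2,4] + [2,3],
  ∂[3,4,5] = [4,5] − [3,5] + [3,4].
The resulting 12×6 matrix has rank 6, and its Smith normal form has invariant factors (1,1,1,1,1,1).

Computing H_k = (kernel of ∂_k) / (image of ∂_{k+1}):

  H_0: rank C_0 − rank ∂_1 = 6 − 5 = 1, and the invariant factors of ∂_1 are all 1, so H_0 = Z.
  H_1: rank ker ∂_1 − rank ∂_2 = (12 − 5) − 6 = 1, and the invariant factors of ∂_2 are all 1, so H_1 = Z.
  H_2: rank ker ∂_2 − rank ∂_3 = (6 − 6) − 0 = 0, and there is no ∂_3, so H_2 = 0.

(K is a triangulation of the cylinder S^1 x I.)

Hence the Betti numbers are b_0 = 1, b_1 = 1, b_2 = 0.

b_0 = 1, b_1 = 1, b_2 = 0.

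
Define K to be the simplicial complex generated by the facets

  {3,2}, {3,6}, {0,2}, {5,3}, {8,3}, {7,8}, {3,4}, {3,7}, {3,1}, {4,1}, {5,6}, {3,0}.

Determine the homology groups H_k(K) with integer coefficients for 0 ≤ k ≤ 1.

H_0 ≅ Z,  H_1 ≅ Z^4.

Fix the vertex order 0 < 1 < 2 < 3 < 4 < 5 < 6 < 7 < 8 and write every simplex with vertices in increasing order. Then dim K = 1 and the simplices of K are:

  0-simplices (9): [0], [1], [2], [3], [4], [5], [6], [7], [8]
  1-simplices (12): [0,2], [0,3], [1,3], [1,4], [2,3], [3,4], [3,5], [3,6], [3,7], [3,8], [5,6], [7,8]

so the chain groups are C_0 ≅ Z^9, C_1 ≅ Z^12.

The boundary map ∂_1: C_1 → C_0 is given by ∂[p,q] = [q] − [p].
The 9×12 boundary matrix has rank 8 and Smith normal form diag(1,1,1,1,1,1,1,1).

Reading off H_k = ker ∂_k / im ∂_{k+1}:

  H_0: rank C_0 − rank ∂_1 = 9 − 8 = 1, and the invariant factors of ∂_1 are all 1, so H_0 ≅ Z.
  H_1: rank ker ∂_1 − rank ∂_2 = (12 − 8) − 0 = 4, and there is no ∂_2, so H_1 ≅ Z^4.

As a check, the Euler characteristic is 9 − 12 = -3, which agrees with 1 − 4 = -3.
(K is a triangulation of a wedge of 4 circles.)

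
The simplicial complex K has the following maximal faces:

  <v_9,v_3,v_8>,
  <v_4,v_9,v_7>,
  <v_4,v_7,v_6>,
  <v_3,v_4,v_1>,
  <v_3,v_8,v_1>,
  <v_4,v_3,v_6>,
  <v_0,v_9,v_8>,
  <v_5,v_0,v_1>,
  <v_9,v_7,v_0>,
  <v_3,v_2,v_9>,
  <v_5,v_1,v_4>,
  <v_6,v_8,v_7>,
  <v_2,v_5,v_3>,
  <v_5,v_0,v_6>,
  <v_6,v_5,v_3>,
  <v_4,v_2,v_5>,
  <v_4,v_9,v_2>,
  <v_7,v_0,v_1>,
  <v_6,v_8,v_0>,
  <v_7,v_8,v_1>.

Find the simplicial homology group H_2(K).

Fix the vertex order v_0 < v_1 < v_2 < v_3 < v_4 < v_5 < v_6 < v_7 < v_8 < v_9 and write every simplex with vertices in increasing order. Then dim K = 2 and the simplices of K are:

  0-simplices (10): [v_0], [v_1], [v_2], [v_3], [v_4], [v_5], [v_6], [v_7], [v_8], [v_9]
  1-simplices (30): (30 of them)
  2-simplices (20): (20 of them)

Hence C_0 ≅ Z^10, C_1 ≅ Z^30, C_2 ≅ Z^20.

The boundary map ∂_1: C_1 → C_0 is given by ∂[p,q] = [q] − [p]. For instance
  ∂[v_3,v_8] = [v_8] − [v_3].
The resulting 10×30 matrix has rank 9, and its Smith normal form has invariant factors (1,1,1,1,1,1,1,1,1).

The boundary map ∂_2: C_2 → C_1 maps a triangle to the signed sum of its edges. For instance
  ∂[v_0,v_7,v_9] = [v_7,v_9] − [v_0,v_9] + [v_0,v_7],
  ∂[v_2,v_4,v_5] = [v_4,v_5] − [v_2,v_5] + [v_2,v_4].
As a 30×20 matrix over Z this has rank 20, with invariant factors (1,1,1,1,1,1,1,1,1,1,1,1,1,1,1,1,1,1,1,2).

Now H_k = ker ∂_k / im ∂_{k+1}, so:

  H_2: rank ker ∂_2 − rank ∂_3 = (20 − 20) − 0 = 0, and there is no ∂_3, so H_2 = 0.

H_2 ≅ 0.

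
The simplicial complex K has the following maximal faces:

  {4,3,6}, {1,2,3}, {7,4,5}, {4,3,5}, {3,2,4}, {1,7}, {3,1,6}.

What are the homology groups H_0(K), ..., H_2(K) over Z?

H_0 ≅ Z,  H_1 ≅ Z,  H_2 = 0.

Take the total order 1 < 2 < 3 < 4 < 5 < 6 < 7 on the vertex set. Then K (dimension 2) consists of the simplices:

  0-simplices (7): [1], [2], [3], [4], [5], [6], [7]
  1-simplices (13): [1,2], [1,3], [1,6], [1,7], [2,3], [2,4], [3,4], [3,5], [3,6], [4,5], [4,6], [4,7], [5,7]
  2-simplices (6): [1,2,3], [1,3,6], [2,3,4], [3,4,5], [3,4,6], [4,5,7]

Hence C_0 ≅ Z^7, C_1 ≅ Z^13, C_2 ≅ Z^6.

∂_1: C_1 → C_0 maps an edge to its endpoints' difference, ∂[p,q] = q − p.
This gives a 7×13 integer matrix of rank 6; reducing to Smith normal form yields diagonal entries (1,1,1,1,1,1).

The boundary map ∂_2: C_2 → C_1 maps a triangle to the signed sum of its edges. For instance
  ∂[1,3,6] = [3,6] − [1,6] + [1,3],
  ∂[3,4,6] = [4,6] − [3,6] + [3,4].
The resulting 13×6 matrix has rank 6, and its Smith normal form has invariant factors (1,1,1,1,1,1).

From H_k ≅ ker(∂_k) / im(∂_{k+1}) we obtain:

  H_0: rank C_0 − rank ∂_1 = 7 − 6 = 1, and the invariant factors of ∂_1 are all 1, so H_0 ≅ Z.
  H_1: rank ker ∂_1 − rank ∂_2 = (13 − 6) − 6 = 1, and the invariant factors of ∂_2 are all 1, so H_1 ≅ Z.
  H_2: rank ker ∂_2 − rank ∂_3 = (6 − 6) − 0 = 0, and there is no ∂_3, so H_2 ≅ 0.

As a check, the Euler characteristic is 7 − 13 + 6 = 0, which agrees with 1 − 1 + 0 = 0.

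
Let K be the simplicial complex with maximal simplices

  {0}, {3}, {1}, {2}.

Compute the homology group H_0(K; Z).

H_0 = Z^4.

Order the vertices as 0 < 1 < 2 < 3. Listing each simplex with vertices in this order, K has dimension 0 with simplices:

  0-simplices (4): [0], [1], [2], [3]

so the chain groups are C_0 ≅ Z^4.

Computing H_k = (kernel of ∂_k) / (image of ∂_{k+1}):

  H_0: rank C_0 − rank ∂_1 = 4 − 0 = 4, and there is no ∂_1, so H_0 = Z^4.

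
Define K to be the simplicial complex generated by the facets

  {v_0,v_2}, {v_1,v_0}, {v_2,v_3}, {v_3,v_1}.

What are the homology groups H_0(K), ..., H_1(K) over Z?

H_0 = Z,  H_1 = Z.

Fix the vertex order v_0 < v_1 < v_2 < v_3 and write every simplex with vertices in increasing order. Then dim K = 1 and the simplices of K are:

  0-simplices (4): [v_0], [v_1], [v_2], [v_3]
  1-simplices (4): [v_0,v_1], [v_0,v_2], [v_1,v_3], [v_2,v_3]

Hence C_0 ≅ Z^4, C_1 ≅ Z^4.

∂_1: C_1 → C_0 maps an edge to its endpoints' difference, ∂[p,q] = q − p.
The 4×4 boundary matrix has rank 3 and Smith normal form diag(1,1,1).

Reading off H_k = ker ∂_k / im ∂_{k+1}:

  H_0: rank C_0 − rank ∂_1 = 4 − 3 = 1, and the invariant factors of ∂_1 are all 1, so H_0 = Z.
  H_1: rank ker ∂_1 − rank ∂_2 = (4 − 3) − 0 = 1, and there is no ∂_2, so H_1 = Z.

As a check, the Euler characteristic is 4 − 4 = 0, which agrees with 1 − 1 = 0.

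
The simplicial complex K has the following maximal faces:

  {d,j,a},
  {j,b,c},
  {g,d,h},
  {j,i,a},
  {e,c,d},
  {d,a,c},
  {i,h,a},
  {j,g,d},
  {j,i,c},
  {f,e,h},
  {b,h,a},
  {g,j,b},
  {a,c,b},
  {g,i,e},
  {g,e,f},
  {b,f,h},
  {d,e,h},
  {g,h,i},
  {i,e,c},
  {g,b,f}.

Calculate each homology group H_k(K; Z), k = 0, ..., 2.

K has 10 vertices, 30 edges, 20 triangles.
rank ∂_0 = 0, rank ∂_1 = 9 ⇒ b_0 = 10 − 0 − 9 = 1; all invariant factors of ∂_1 are 1 so no torsion. So H_0 = Z.
rank ∂_1 = 9, rank ∂_2 = 20 ⇒ b_1 = 30 − 9 − 20 = 1; ∂_2 has invariant factor(s) [2] giving torsion. So H_1 = Z ⊕ Z_2.
rank ∂_2 = 20, rank ∂_3 = 0 ⇒ b_2 = 20 − 20 − 0 = 0. So H_2 = 0.

H_0 = Z,  H_1 = Z ⊕ Z_2,  H_2 = 0.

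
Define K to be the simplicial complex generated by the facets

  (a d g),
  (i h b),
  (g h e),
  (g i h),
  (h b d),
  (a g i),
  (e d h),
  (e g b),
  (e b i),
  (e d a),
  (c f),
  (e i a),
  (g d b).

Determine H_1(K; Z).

H_1 = Z/2.

Take the total order a < b < c < d < e < f < g < h < i on the vertex set. Then K (dimension 2) consists of the simplices:

  0-simplices (9): a, b, c, d, e, f, g, h, i
  1-simplices (19): ad, ae, ag, ai, bd, be, bg, bh, bi, cf, de, dg, dh, eg, eh, ei, gh, gi, hi
  2-simplices (12): ade, adg, aei, agi, bdg, bdh, beg, bei, bhi, deh, egh, ghi

Hence C_0 ≅ Z^9, C_1 ≅ Z^19, C_2 ≅ Z^12.

The boundary map ∂_1: C_1 → C_0 is given by ∂[p,q] = [q] − [p]. For instance
  ∂ai = i − a.
This gives a 9×19 integer matrix of rank 7; reducing to Smith normal form yields diagonal entries (1,1,1,1,1,1,1).

∂_2: C_2 → C_1 acts by ∂[p,q,r] = [q,r] − [p,r] + [p,q]. For instance
  ∂bdg = dg − bg + bd,
  ∂ade = de − ae + ad.
This gives a 19×12 integer matrix of rank 12; reducing to Smith normal form yields diagonal entries (1,1,1,1,1,1,1,1,1,1,1,2).

Now H_k = ker ∂_k / im ∂_{k+1}, so:

  H_1: rank ker ∂_1 − rank ∂_2 = (19 − 7) − 12 = 0, and ∂_2 has invariant factor 2 > 1, so H_1 = Z/2.

(K is a triangulation of the disjoint union of the 1-simplex and the real projective plane RP^2.)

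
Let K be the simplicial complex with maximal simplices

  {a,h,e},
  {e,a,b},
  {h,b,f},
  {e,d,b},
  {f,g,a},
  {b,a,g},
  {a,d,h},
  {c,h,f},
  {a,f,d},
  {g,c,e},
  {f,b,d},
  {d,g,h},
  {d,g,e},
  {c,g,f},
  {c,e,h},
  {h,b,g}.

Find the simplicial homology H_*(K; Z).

H_0 = Z,  H_1 = Z^2,  H_2 = Z.

Take the total order a < b < c < d < e < f < g < h on the vertex set. Then K (dimension 2) consists of the simplices:

  0-simplices (8): a, b, c, d, e, f, g, h
  1-simplices (24): ab, ad, ae, af, ag, ah, bd, be, bf, bg, bh, ce, cf, cg, ch, de, df, dg, dh, eg, eh, fg, fh, gh
  2-simplices (16): abe, abg, adf, adh, aeh, afg, bde, bdf, bfh, bgh, ceg, ceh, cfg, cfh, deg, dgh

so the chain groups are C_0 ≅ Z^8, C_1 ≅ Z^24, C_2 ≅ Z^16.

∂_1: C_1 → C_0 maps an edge to its endpoints' difference, ∂[p,q] = q − p. For instance
  ∂be = e − b.
The resulting 8×24 matrix has rank 7, and its Smith normal form has invariant factors (1,1,1,1,1,1,1).

Boundary ∂_2: C_2 → C_1 acts by ∂[p,q,r] = [q,r] − [p,r] + [p,q]. For instance
  ∂aeh = eh − ah + ae,
  ∂abg = bg − ag + ab.
The resulting 24×16 matrix has rank 15, and its Smith normal form has invariant factors (1,1,1,1,1,1,1,1,1,1,1,1,1,1,1).

Now H_k = ker ∂_k / im ∂_{k+1}, so:

  H_0: rank C_0 − rank ∂_1 = 8 − 7 = 1, and the invariant factors of ∂_1 are all 1, so H_0 = Z.
  H_1: rank ker ∂_1 − rank ∂_2 = (24 − 7) − 15 = 2, and the invariant factors of ∂_2 are all 1, so H_1 = Z^2.
  H_2: rank ker ∂_2 − rank ∂_3 = (16 − 15) − 0 = 1, and there is no ∂_3, so H_2 = Z.

As a check, the Euler characteristic is 8 − 24 + 16 = 0, which agrees with 1 − 2 + 1 = 0.
(K is a triangulation of the torus T^2.)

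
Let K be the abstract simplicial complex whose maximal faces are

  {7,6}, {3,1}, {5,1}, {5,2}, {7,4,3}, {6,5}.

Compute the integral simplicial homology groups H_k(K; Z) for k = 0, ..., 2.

K has 7 vertices, 8 edges, 1 triangle.
rank ∂_0 = 0, rank ∂_1 = 6 ⇒ b_0 = 7 − 0 − 6 = 1; all invariant factors of ∂_1 are 1 so no torsion. So H_0 ≅ Z.
rank ∂_1 = 6, rank ∂_2 = 1 ⇒ b_1 = 8 − 6 − 1 = 1; all invariant factors of ∂_2 are 1 so no torsion. So H_1 ≅ Z.
rank ∂_2 = 1, rank ∂_3 = 0 ⇒ b_2 = 1 − 1 − 0 = 0. So H_2 ≅ 0.

H_0 = Z,  H_1 = Z,  H_2 = 0.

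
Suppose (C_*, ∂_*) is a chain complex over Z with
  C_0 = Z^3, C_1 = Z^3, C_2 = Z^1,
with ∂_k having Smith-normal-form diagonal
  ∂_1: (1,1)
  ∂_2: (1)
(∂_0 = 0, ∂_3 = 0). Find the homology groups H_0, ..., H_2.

H_0 = Z,  H_1 = 0,  H_2 = 0.

H_0: b_0 = 3 − 0 − 2 = 1; torsion from ∂_1 factors > 1: none. So H_0 = Z.
H_1: b_1 = 3 − 2 − 1 = 0; torsion from ∂_2 factors > 1: none. So H_1 = 0.
H_2: b_2 = 1 − 1 − 0 = 0; torsion from ∂_3 factors > 1: none. So H_2 = 0.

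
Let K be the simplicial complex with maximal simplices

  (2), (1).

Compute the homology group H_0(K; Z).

We work with the vertex ordering 1 < 2. The simplices of K, each written with vertices in increasing order, are:

  0-simplices (2): [1], [2]

Hence C_0 ≅ Z^2.

Reading off H_k = ker ∂_k / im ∂_{k+1}:

  H_0: rank C_0 − rank ∂_1 = 2 − 0 = 2, and there is no ∂_1, so H_0 = Z^2.

(K is a triangulation of a set of 2 points.)

H_0 ≅ Z^2.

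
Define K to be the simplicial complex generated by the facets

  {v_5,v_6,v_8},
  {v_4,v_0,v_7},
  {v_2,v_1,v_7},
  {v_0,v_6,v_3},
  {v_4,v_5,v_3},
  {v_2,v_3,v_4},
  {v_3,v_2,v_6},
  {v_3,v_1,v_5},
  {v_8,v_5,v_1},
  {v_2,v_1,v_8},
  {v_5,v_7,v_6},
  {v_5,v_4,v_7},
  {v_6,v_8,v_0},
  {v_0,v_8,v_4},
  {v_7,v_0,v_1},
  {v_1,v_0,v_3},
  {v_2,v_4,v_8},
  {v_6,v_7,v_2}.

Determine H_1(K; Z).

Fix the vertex order v_0 < v_1 < v_2 < v_3 < v_4 < v_5 < v_6 < v_7 < v_8 and write every simplex with vertices in increasing order. Then dim K = 2 and the simplices of K are:

  0-simplices (9): [v_0], [v_1], [v_2], [v_3], [v_4], [v_5], [v_6], [v_7], [v_8]
  1-simplices (27): (27 of them)
  2-simplices (18): (18 of them)

so the chain groups are C_0 ≅ Z^9, C_1 ≅ Z^27, C_2 ≅ Z^18.

Boundary ∂_1: C_1 → C_0 is given by ∂[p,q] = [q] − [p]. For instance
  ∂[v_3,v_4] = [v_4] − [v_3].
The resulting 9×27 matrix has rank 8, and its Smith normal form has invariant factors (1,1,1,1,1,1,1,1).

The boundary map ∂_2: C_2 → C_1 sends each 2-simplex [p,q,r] to [q,r] − [p,r] + [p,q]. For instance
  ∂[v_1,v_2,v_7] = [v_2,v_7] − [v_1,v_7] + [v_1,v_2],
  ∂[v_1,v_3,v_5] = [v_3,v_5] − [v_1,v_5] + [v_1,v_3].
This gives a 27×18 integer matrix of rank 17; reducing to Smith normal form yields diagonal entries (1,1,1,1,1,1,1,1,1,1,1,1,1,1,1,1,1).

Computing H_k = (kernel of ∂_k) / (image of ∂_{k+1}):

  H_1: rank ker ∂_1 − rank ∂_2 = (27 − 8) − 17 = 2, and the invariant factors of ∂_2 are all 1, so H_1 ≅ Z^2.

(K is a triangulation of the torus T^2.)

H_1 = Z^2.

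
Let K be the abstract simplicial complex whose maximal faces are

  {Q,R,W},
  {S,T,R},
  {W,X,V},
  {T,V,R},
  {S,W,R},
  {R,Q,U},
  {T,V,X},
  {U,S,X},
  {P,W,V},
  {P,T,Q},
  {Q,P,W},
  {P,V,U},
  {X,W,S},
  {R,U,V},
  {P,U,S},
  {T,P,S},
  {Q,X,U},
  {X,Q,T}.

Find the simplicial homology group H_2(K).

H_2 ≅ Z.

We work with the vertex ordering P < Q < R < S < T < U < V < W < X. The simplices of K, each written with vertices in increasing order, are:

  0-simplices (9): P, Q, R, S, T, U, V, W, X
  1-simplices (27): PQ, PS, PT, PU, PV, PW, QR, QT, QU, QW, QX, RS, RT, RU, RV, RW, ST, SU, SW, SX, TV, TX, UV, UX, VW, VX, WX
  2-simplices (18): PQT, PQW, PST, PSU, PUV, PVW, QRU, QRW, QTX, QUX, RST, RSW, RTV, RUV, SUX, SWX, TVX, VWX

Hence C_0 ≅ Z^9, C_1 ≅ Z^27, C_2 ≅ Z^18.

The boundary map ∂_1: C_1 → C_0 is given by ∂[p,q] = [q] − [p].
The 9×27 boundary matrix has rank 8 and Smith normal form diag(1,1,1,1,1,1,1,1).

Boundary ∂_2: C_2 → C_1 maps a triangle to the signed sum of its edges. For instance
  ∂QRU = RU − QU + QR,
  ∂VWX = WX − VX + VW.
The resulting 27×18 matrix has rank 17, and its Smith normal form has invariant factors (1,1,1,1,1,1,1,1,1,1,1,1,1,1,1,1,1).

Reading off H_k = ker ∂_k / im ∂_{k+1}:

  H_2: rank ker ∂_2 − rank ∂_3 = (18 − 17) − 0 = 1, and there is no ∂_3, so H_2 = Z.

(K is a triangulation of the torus T^2.)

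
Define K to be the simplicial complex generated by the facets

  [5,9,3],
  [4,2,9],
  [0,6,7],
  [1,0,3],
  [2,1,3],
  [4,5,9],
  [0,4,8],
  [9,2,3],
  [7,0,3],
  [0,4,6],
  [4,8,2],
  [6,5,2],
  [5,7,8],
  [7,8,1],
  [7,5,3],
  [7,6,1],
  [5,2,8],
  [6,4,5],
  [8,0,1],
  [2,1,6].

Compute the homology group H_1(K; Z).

H_1 ≅ Z × Z/2.

Fix the vertex order 0 < 1 < 2 < 3 < 4 < 5 < 6 < 7 < 8 < 9 and write every simplex with vertices in increasing order. Then dim K = 2 and the simplices of K are:

  0-simplices (10): [0], [1], [2], [3], [4], [5], [6], [7], [8], [9]
  1-simplices (30): (30 of them)
  2-simplices (20): (20 of them)

so the chain groups are C_0 ≅ Z^10, C_1 ≅ Z^30, C_2 ≅ Z^20.

The boundary map ∂_1: C_1 → C_0 is given by ∂[p,q] = [q] − [p].
The resulting 10×30 matrix has rank 9, and its Smith normal form has invariant factors (1,1,1,1,1,1,1,1,1).

The boundary map ∂_2: C_2 → C_1 sends each 2-simplex [p,q,r] to [q,r] − [p,r] + [p,q]. For instance
  ∂[2,5,6] = [5,6] − [2,6] + [2,5],
  ∂[1,7,8] = [7,8] − [1,8] + [1,7].
This gives a 30×20 integer matrix of rank 20; reducing to Smith normal form yields diagonal entries (1,1,1,1,1,1,1,1,1,1,1,1,1,1,1,1,1,1,1,2).

From H_k ≅ ker(∂_k) / im(∂_{k+1}) we obtain:

  H_1: rank ker ∂_1 − rank ∂_2 = (30 − 9) − 20 = 1, and ∂_2 has invariant factor 2 > 1, so H_1 ≅ Z × Z/2.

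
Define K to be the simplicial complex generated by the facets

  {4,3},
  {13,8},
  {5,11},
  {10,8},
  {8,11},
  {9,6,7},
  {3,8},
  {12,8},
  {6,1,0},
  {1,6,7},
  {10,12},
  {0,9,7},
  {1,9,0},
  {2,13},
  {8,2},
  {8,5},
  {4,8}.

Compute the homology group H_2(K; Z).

H_2 ≅ 0.

We work with the vertex ordering 0 < 1 < 2 < 3 < 4 < 5 < 6 < 7 < 8 < 9 < 10 < 11 < 12 < 13. The simplices of K, each written with vertices in increasing order, are:

  0-simplices (14): [0], [1], [2], [3], [4], [5], [6], [7], [8], [9], [10], [11], [12], [13]
  1-simplices (22): [0,1], [0,6], [0,7], [0,9], [1,6], [1,7], [1,9], [2,8], [2,13], [3,4], [3,8], [4,8], [5,8], [5,11], [6,7], [6,9], [7,9], [8,10], [8,11], [8,12], [8,13], [10,12]
  2-simplices (5): [0,1,6], [0,1,9], [0,7,9], [1,6,7], [6,7,9]

Hence C_0 ≅ Z^14, C_1 ≅ Z^22, C_2 ≅ Z^5.

The boundary map ∂_1: C_1 → C_0 sends each edge [p,q] (with p < q) to q − p. For instance
  ∂[3,4] = [4] − [3].
This gives a 14×22 integer matrix of rank 12; reducing to Smith normal form yields diagonal entries (1,1,1,1,1,1,1,1,1,1,1,1).

The boundary map ∂_2: C_2 → C_1 sends each 2-simplex [p,q,r] to [q,r] − [p,r] + [p,q]. For instance
  ∂[1,6,7] = [6,7] − [1,7] + [1,6],
  ∂[0,1,9] = [1,9] − [0,9] + [0,1].
The resulting 22×5 matrix has rank 5, and its Smith normal form has invariant factors (1,1,1,1,1).

Now H_k = ker ∂_k / im ∂_{k+1}, so:

  H_2: rank ker ∂_2 − rank ∂_3 = (5 − 5) − 0 = 0, and there is no ∂_3, so H_2 = 0.

(K is a triangulation of the disjoint union of a wedge of 4 circles and the Möbius band.)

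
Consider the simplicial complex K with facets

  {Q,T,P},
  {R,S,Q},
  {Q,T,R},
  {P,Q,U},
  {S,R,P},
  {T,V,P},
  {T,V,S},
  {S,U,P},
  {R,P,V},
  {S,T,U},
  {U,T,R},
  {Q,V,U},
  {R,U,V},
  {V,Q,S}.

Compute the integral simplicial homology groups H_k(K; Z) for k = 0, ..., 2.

Take the total order P < Q < R < S < T < U < V on the vertex set. Then K (dimension 2) consists of the simplices:

  0-simplices (7): P, Q, R, S, T, U, V
  1-simplices (21): PQ, PR, PS, PT, PU, PV, QR, QS, QT, QU, QV, RS, RT, RU, RV, ST, SU, SV, TU, TV, UV
  2-simplices (14): PQT, PQU, PRS, PRV, PSU, PTV, QRS, QRT, QSV, QUV, RTU, RUV, STU, STV

Hence C_0 ≅ Z^7, C_1 ≅ Z^21, C_2 ≅ Z^14.

The boundary map ∂_1: C_1 → C_0 sends each edge [p,q] (with p < q) to q − p.
This gives a 7×21 integer matrix of rank 6; reducing to Smith normal form yields diagonal entries (1,1,1,1,1,1).

Boundary ∂_2: C_2 → C_1 acts by ∂[p,q,r] = [q,r] − [p,r] + [p,q]. For instance
  ∂PTV = TV − PV + PT,
  ∂QSV = SV − QV + QS.
The 21×14 boundary matrix has rank 13 and Smith normal form diag(1,1,1,1,1,1,1,1,1,1,1,1,1).

Now H_k = ker ∂_k / im ∂_{k+1}, so:

  H_0: rank C_0 − rank ∂_1 = 7 − 6 = 1, and the invariant factors of ∂_1 are all 1, so H_0 = Z.
  H_1: rank ker ∂_1 − rank ∂_2 = (21 − 6) − 13 = 2, and the invariant factors of ∂_2 are all 1, so H_1 = Z^2.
  H_2: rank ker ∂_2 − rank ∂_3 = (14 − 13) − 0 = 1, and there is no ∂_3, so H_2 = Z.

H_0 ≅ Z,  H_1 ≅ Z^2,  H_2 ≅ Z.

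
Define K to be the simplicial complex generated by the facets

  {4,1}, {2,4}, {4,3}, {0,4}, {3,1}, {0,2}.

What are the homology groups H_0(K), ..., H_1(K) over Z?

Fix the vertex order 0 < 1 < 2 < 3 < 4 and write every simplex with vertices in increasing order. Then dim K = 1 and the simplices of K are:

  0-simplices (5): [0], [1], [2], [3], [4]
  1-simplices (6): [0,2], [0,4], [1,3], [1,4], [2,4], [3,4]

so the chain groups are C_0 ≅ Z^5, C_1 ≅ Z^6.

The boundary map ∂_1: C_1 → C_0 sends each edge [p,q] (with p < q) to q − p.
This gives a 5×6 integer matrix of rank 4; reducing to Smith normal form yields diagonal entries (1,1,1,1).

Reading off H_k = ker ∂_k / im ∂_{k+1}:

  H_0: rank C_0 − rank ∂_1 = 5 − 4 = 1, and the invariant factors of ∂_1 are all 1, so H_0 = Z.
  H_1: rank ker ∂_1 − rank ∂_2 = (6 − 4) − 0 = 2, and there is no ∂_2, so H_1 = Z^2.

(K is a triangulation of a wedge of 2 circles.)

H_0 ≅ Z,  H_1 ≅ Z^2.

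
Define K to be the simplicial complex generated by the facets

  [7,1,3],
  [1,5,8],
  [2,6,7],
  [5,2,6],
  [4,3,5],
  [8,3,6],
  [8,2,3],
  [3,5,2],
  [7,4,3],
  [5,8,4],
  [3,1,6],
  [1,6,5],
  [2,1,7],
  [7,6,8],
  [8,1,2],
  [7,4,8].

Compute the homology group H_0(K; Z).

H_0 ≅ Z.

Order the vertices as 1 < 2 < 3 < 4 < 5 < 6 < 7 < 8. Listing each simplex with vertices in this order, K has dimension 2 with simplices:

  0-simplices (8): [1], [2], [3], [4], [5], [6], [7], [8]
  1-simplices (24): (24 of them)
  2-simplices (16): [1,2,7], [1,2,8], [1,3,6], [1,3,7], [1,5,6], [1,5,8], [2,3,5], [2,3,8], [2,5,6], [2,6,7], [3,4,5], [3,4,7], [3,6,8], [4,5,8], [4,7,8], [6,7,8]

giving chain groups C_0 ≅ Z^8, C_1 ≅ Z^24, C_2 ≅ Z^16.

∂_1: C_1 → C_0 maps an edge to its endpoints' difference, ∂[p,q] = q − p.
The 8×24 boundary matrix has rank 7 and Smith normal form diag(1,1,1,1,1,1,1).

Boundary ∂_2: C_2 → C_1 maps a triangle to the signed sum of its edges. For instance
  ∂[4,7,8] = [7,8] − [4,8] + [4,7],
  ∂[6,7,8] = [7,8] − [6,8] + [6,7].
This gives a 24×16 integer matrix of rank 15; reducing to Smith normal form yields diagonal entries (1,1,1,1,1,1,1,1,1,1,1,1,1,1,1).

From H_k ≅ ker(∂_k) / im(∂_{k+1}) we obtain:

  H_0: rank C_0 − rank ∂_1 = 8 − 7 = 1, and the invariant factors of ∂_1 are all 1, so H_0 = Z.

(K is a triangulation of the torus T^2.)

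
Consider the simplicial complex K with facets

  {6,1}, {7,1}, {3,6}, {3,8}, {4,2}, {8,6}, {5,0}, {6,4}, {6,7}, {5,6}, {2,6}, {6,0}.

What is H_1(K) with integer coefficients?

Fix the vertex order 0 < 1 < 2 < 3 < 4 < 5 < 6 < 7 < 8 and write every simplex with vertices in increasing order. Then dim K = 1 and the simplices of K are:

  0-simplices (9): [0], [1], [2], [3], [4], [5], [6], [7], [8]
  1-simplices (12): [0,5], [0,6], [1,6], [1,7], [2,4], [2,6], [3,6], [3,8], [4,6], [5,6], [6,7], [6,8]

Hence C_0 ≅ Z^9, C_1 ≅ Z^12.

The boundary map ∂_1: C_1 → C_0 sends each edge [p,q] (with p < q) to q − p. For instance
  ∂[3,8] = [8] − [3].
As a 9×12 matrix over Z this has rank 8, with invariant factors (1,1,1,1,1,1,1,1).

Reading off H_k = ker ∂_k / im ∂_{k+1}:

  H_1: rank ker ∂_1 − rank ∂_2 = (12 − 8) − 0 = 4, and there is no ∂_2, so H_1 ≅ Z^4.

(K is a triangulation of a wedge of 4 circles.)

H_1 ≅ Z^4.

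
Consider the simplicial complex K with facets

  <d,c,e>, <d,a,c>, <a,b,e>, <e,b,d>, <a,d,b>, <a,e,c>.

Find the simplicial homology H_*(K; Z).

Fix the vertex order a < b < c < d < e and write every simplex with vertices in increasing order. Then dim K = 2 and the simplices of K are:

  0-simplices (5): a, b, c, d, e
  1-simplices (9): ab, ac, ad, ae, bd, be, cd, ce, de
  2-simplices (6): abd, abe, acd, ace, bde, cde

giving chain groups C_0 ≅ Z^5, C_1 ≅ Z^9, C_2 ≅ Z^6.

Boundary ∂_1: C_1 → C_0 sends each edge [p,q] (with p < q) to q − p.
The 5×9 boundary matrix has rank 4 and Smith normal form diag(1,1,1,1).

∂_2: C_2 → C_1 maps a triangle to the signed sum of its edges. For instance
  ∂acd = cd − ad + ac,
  ∂abd = bd − ad + ab.
The resulting 9×6 matrix has rank 5, and its Smith normal form has invariant factors (1,1,1,1,1).

Reading off H_k = ker ∂_k / im ∂_{k+1}:

  H_0: rank C_0 − rank ∂_1 = 5 − 4 = 1, and the invariant factors of ∂_1 are all 1, so H_0 ≅ Z.
  H_1: rank ker ∂_1 − rank ∂_2 = (9 − 4) − 5 = 0, and the invariant factors of ∂_2 are all 1, so H_1 ≅ 0.
  H_2: rank ker ∂_2 − rank ∂_3 = (6 − 5) − 0 = 1, and there is no ∂_3, so H_2 ≅ Z.

(K is a triangulation of the 2-sphere S^2.)

H_0 ≅ Z,  H_1 = 0,  H_2 ≅ Z.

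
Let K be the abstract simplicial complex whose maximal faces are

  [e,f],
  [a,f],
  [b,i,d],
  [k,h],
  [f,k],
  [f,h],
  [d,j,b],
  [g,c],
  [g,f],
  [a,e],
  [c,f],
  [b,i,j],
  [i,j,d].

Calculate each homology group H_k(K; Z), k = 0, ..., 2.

H_0 ≅ Z^2,  H_1 ≅ Z^3,  H_2 ≅ Z.

Take the total order a < b < c < d < e < f < g < h < i < j < k on the vertex set. Then K (dimension 2) consists of the simplices:

  0-simplices (11): a, b, c, d, e, f, g, h, i, j, k
  1-simplices (15): ae, af, bd, bi, bj, cf, cg, di, dj, ef, fg, fh, fk, hk, ij
  2-simplices (4): bdi, bdj, bij, dij

so the chain groups are C_0 ≅ Z^11, C_1 ≅ Z^15, C_2 ≅ Z^4.

Boundary ∂_1: C_1 → C_0 is given by ∂[p,q] = [q] − [p]. For instance
  ∂bd = d − b.
The resulting 11×15 matrix has rank 9, and its Smith normal form has invariant factors (1,1,1,1,1,1,1,1,1).

∂_2: C_2 → C_1 acts by ∂[p,q,r] = [q,r] − [p,r] + [p,q]. For instance
  ∂dij = ij − dj + di,
  ∂bdi = di − bi + bd.
The 15×4 boundary matrix has rank 3 and Smith normal form diag(1,1,1).

Now H_k = ker ∂_k / im ∂_{k+1}, so:

  H_0: rank C_0 − rank ∂_1 = 11 − 9 = 2, and the invariant factors of ∂_1 are all 1, so H_0 = Z^2.
  H_1: rank ker ∂_1 − rank ∂_2 = (15 − 9) − 3 = 3, and the invariant factors of ∂_2 are all 1, so H_1 = Z^3.
  H_2: rank ker ∂_2 − rank ∂_3 = (4 − 3) − 0 = 1, and there is no ∂_3, so H_2 = Z.

As a check, the Euler characteristic is 11 − 15 + 4 = 0, which agrees with 2 − 3 + 1 = 0.
(K is a triangulation of the disjoint union of the 2-sphere S^2 and a wedge of 3 circles.)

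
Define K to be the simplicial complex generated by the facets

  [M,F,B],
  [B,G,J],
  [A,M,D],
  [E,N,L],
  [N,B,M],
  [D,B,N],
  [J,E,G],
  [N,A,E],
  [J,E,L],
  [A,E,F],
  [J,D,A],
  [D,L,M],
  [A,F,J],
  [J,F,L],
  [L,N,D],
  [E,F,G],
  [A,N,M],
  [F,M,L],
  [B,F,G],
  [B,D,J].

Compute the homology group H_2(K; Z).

H_2 = 0.

We work with the vertex ordering A < B < D < E < F < G < J < L < M < N. The simplices of K, each written with vertices in increasing order, are:

  0-simplices (10): A, B, D, E, F, G, J, L, M, N
  1-simplices (30): AD, AE, AF, AJ, AM, AN, BD, BF, BG, BJ, BM, BN, DJ, DL, DM, DN, EF, EG, EJ, EL, EN, FG, FJ, FL, FM, GJ, JL, LM, LN, MN
  2-simplices (20): ADJ, ADM, AEF, AEN, AFJ, AMN, BDJ, BDN, BFG, BFM, BGJ, BMN, DLM, DLN, EFG, EGJ, EJL, ELN, FJL, FLM

giving chain groups C_0 ≅ Z^10, C_1 ≅ Z^30, C_2 ≅ Z^20.

Boundary ∂_1: C_1 → C_0 sends each edge [p,q] (with p < q) to q − p. For instance
  ∂LM = M − L.
This gives a 10×30 integer matrix of rank 9; reducing to Smith normal form yields diagonal entries (1,1,1,1,1,1,1,1,1).

Boundary ∂_2: C_2 → C_1 maps a triangle to the signed sum of its edges. For instance
  ∂EFG = FG − EG + EF,
  ∂BGJ = GJ − BJ + BG.
The 30×20 boundary matrix has rank 20 and Smith normal form diag(1,1,1,1,1,1,1,1,1,1,1,1,1,1,1,1,1,1,1,2).

Computing H_k = (kernel of ∂_k) / (image of ∂_{k+1}):

  H_2: rank ker ∂_2 − rank ∂_3 = (20 − 20) − 0 = 0, and there is no ∂_3, so H_2 ≅ 0.

(K is a triangulation of the Klein bottle.)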